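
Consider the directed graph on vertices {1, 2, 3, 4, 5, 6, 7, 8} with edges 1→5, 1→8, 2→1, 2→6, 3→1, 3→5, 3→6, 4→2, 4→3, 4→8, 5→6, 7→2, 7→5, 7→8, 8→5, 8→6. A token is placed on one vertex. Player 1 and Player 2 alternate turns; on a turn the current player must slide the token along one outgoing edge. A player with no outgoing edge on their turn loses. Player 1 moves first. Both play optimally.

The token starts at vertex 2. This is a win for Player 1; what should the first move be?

Use the standard recursion: the mover loses at a terminal position; elsewhere, the mover wins exactly when some move hands the opponent an L position.
Every edge goes from a vertex to one that appears earlier in the order 6, 5, 8, 1, 2, 3, 7, 4, so processing vertices in that order labels each vertex after all of its successors.
6: no outgoing edge → L
5: can move to 6, which is L ⇒ W
8: can move to 6, which is L ⇒ W
1: moves to 8(W), 5(W); every one is W ⇒ L
2: can move to 1, which is L ⇒ W
3: can move to 1, which is L ⇒ W
7: moves to 2(W), 8(W), 5(W); every one is W ⇒ L
4: moves to 3(W), 2(W), 8(W); every one is W ⇒ L
From 2, the L positions reachable in one move are: 1, 6. Any move reaching one of these is winning.

Move to 1.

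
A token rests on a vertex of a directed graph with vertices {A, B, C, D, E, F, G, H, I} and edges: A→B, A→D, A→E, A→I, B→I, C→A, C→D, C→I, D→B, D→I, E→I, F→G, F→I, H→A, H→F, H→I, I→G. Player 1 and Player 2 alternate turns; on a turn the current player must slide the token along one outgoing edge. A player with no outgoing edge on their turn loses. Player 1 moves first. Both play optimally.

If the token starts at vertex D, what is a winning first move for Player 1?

Move to B.

Classify positions by backward induction: terminal positions (no move available) are L. From any other position, the mover wins iff some move reaches an L.
Every edge goes from a vertex to one that appears earlier in the order G, I, E, B, D, A, F, C, H, so processing vertices in that order labels each vertex after all of its successors.
G: no outgoing edge → L
I: can move to G, which is L ⇒ W
E: the only move is to I(W), a W ⇒ L
B: the only move is to I(W), a W ⇒ L
D: can move to B, which is L ⇒ W
A: can move to B, which is L ⇒ W
F: can move to G, which is L ⇒ W
C: moves to A(W), D(W), I(W); every one is W ⇒ L
H: moves to F(W), A(W), I(W); every one is W ⇒ L
From D, the L positions reachable in one move are: B.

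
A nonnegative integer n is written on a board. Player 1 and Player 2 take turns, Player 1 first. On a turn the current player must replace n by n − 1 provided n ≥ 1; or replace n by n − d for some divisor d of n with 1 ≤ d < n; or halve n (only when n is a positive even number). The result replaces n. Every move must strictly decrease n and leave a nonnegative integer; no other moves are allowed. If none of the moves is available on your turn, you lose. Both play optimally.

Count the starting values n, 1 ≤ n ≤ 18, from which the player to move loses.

Positions with no move are L. A position that does have a move is losing for the player to move precisely when every available move leads to a winning position for the opponent. Fill in the labels:
n=0: no move → L
n=1: reaches L-position 0 → W
n=2: only reaches 1(W), which is W → L
n=3: reaches L-position 2 → W
n=4: reaches L-position 2 → W
n=5: only reaches 4(W), which is W → L
n=6: reaches L-position 5 → W
n=7: only reaches 6(W), which is W → L
n=8: reaches L-position 7 → W
n=9: only reaches 6(W), 8(W), all W → L
n=10: reaches L-position 5 → W
n=11: only reaches 10(W), which is W → L
n=12: reaches L-position 9 → W
n=13: only reaches 12(W), which is W → L
n=14: reaches L-position 7 → W
n=15: only reaches 10(W), 12(W), 14(W), all W → L
n=16: reaches L-position 15 → W
n=17: only reaches 16(W), which is W → L
n=18: reaches L-position 9 → W
L entries with 1 ≤ n ≤ 18 (n=0 is outside the asked range and is not counted): n = 2, 5, 7, 9, 11, 13, 15, 17; that makes 8.

8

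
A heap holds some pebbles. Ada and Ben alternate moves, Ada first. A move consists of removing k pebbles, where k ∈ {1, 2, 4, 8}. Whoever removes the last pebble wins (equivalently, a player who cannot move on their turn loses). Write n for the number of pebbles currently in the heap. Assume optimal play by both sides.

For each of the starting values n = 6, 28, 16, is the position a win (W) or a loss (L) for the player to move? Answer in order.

Build the W/L table. Terminal = L. A non-terminal position is W if it has a move to some L; otherwise it is L.
n=0: no move → L
n=1: reaches L-position 0 → W
n=2: reaches L-position 0 → W
n=3: only reaches 2(W), 1(W), all W → L
n=4: reaches L-position 3 → W
n=5: reaches L-position 3 → W
n=6: only reaches 5(W), 4(W), 2(W), all W → L
n=7: reaches L-position 6 → W
n=8: reaches L-position 6 → W
n=9: only reaches 8(W), 7(W), 5(W), 1(W), all W → L
n=10: reaches L-position 9 → W
n=11: reaches L-position 9 → W
n=12: only reaches 11(W), 10(W), 8(W), 4(W), all W → L
n=13: reaches L-position 12 → W
n=14: reaches L-position 12 → W
n=15: only reaches 14(W), 13(W), 11(W), 7(W), all W → L
n=16: reaches L-position 15 → W
n=17: reaches L-position 15 → W
n=18: only reaches 17(W), 16(W), 14(W), 10(W), all W → L
n=19: reaches L-position 18 → W
n=20: reaches L-position 18 → W
n=21: only reaches 20(W), 19(W), 17(W), 13(W), all W → L
n=22: reaches L-position 21 → W
n=23: reaches L-position 21 → W
n=24: only reaches 23(W), 22(W), 20(W), 16(W), all W → L
n=25: reaches L-position 24 → W
n=26: reaches L-position 24 → W
n=27: only reaches 26(W), 25(W), 23(W), 19(W), all W → L
n=28: reaches L-position 27 → W

6: L, 28: W, 16: W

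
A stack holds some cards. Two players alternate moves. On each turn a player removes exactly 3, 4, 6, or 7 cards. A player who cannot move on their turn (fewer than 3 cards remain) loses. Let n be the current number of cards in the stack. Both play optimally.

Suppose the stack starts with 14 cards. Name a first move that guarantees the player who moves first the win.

Compute win/loss labels from the base case upward. A position with no move is L. Any other position is W if it can reach an L in one move, else L.
n=0: no move → L
n=1: no move → L
n=2: no move → L
n=3: can move to 0, which is L ⇒ W
n=4: can move to 1, which is L ⇒ W
n=5: can move to 2, which is L ⇒ W
n=6: can move to 2, which is L ⇒ W
n=7: can move to 1, which is L ⇒ W
n=8: can move to 2, which is L ⇒ W
n=9: can move to 2, which is L ⇒ W
n=10: moves to 7(W), 6(W), 4(W), 3(W); every one is W ⇒ L
n=11: moves to 8(W), 7(W), 5(W), 4(W); every one is W ⇒ L
n=12: moves to 9(W), 8(W), 6(W), 5(W); every one is W ⇒ L
n=13: can move to 10, which is L ⇒ W
n=14: can move to 11, which is L ⇒ W
From 14, the L positions reachable in one move are: 11, 10. Any move reaching one of these is winning.

Remove 3, leaving 11.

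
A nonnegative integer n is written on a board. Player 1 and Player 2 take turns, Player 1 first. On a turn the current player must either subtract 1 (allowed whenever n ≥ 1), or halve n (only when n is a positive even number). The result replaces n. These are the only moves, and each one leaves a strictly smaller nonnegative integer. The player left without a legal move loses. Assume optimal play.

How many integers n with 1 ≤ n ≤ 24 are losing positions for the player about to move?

11

Build the W/L table. Terminal = L. A non-terminal position is W if it has a move to some L; otherwise it is L.
n=0: no move → L
n=1: →0(L), so W
n=2: →1(W) only, which is W, so L
n=3: →2(L), so W
n=4: →2(L), so W
n=5: →4(W) only, which is W, so L
n=6: →5(L), so W
n=7: →6(W) only, which is W, so L
n=8: →7(L), so W
n=9: →8(W) only, which is W, so L
n=10: →5(L), so W
n=11: →10(W) only, which is W, so L
n=12: →11(L), so W
n=13: →12(W) only, which is W, so L
n=14: →7(L), so W
n=15: →14(W) only, which is W, so L
n=16: →15(L), so W
n=17: →16(W) only, which is W, so L
n=18: →9(L), so W
n=19: →18(W) only, which is W, so L
n=20: →19(L), so W
n=21: →20(W) only, which is W, so L
n=22: →11(L), so W
n=23: →22(W) only, which is W, so L
n=24: →23(L), so W
L entries with 1 ≤ n ≤ 24 (n=0 is outside the asked range and is not counted): n = 2, 5, 7, 9, 11, 13, 15, 17, 19, 21, 23; that makes 11.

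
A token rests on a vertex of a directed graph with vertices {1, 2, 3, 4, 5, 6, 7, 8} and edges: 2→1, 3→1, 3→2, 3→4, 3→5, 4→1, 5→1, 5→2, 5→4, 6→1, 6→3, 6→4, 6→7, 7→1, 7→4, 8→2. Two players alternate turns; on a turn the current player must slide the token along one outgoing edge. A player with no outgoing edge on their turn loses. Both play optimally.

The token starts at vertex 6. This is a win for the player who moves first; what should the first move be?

Move to 1.

Positions with no move are L. A position that does have a move is losing for the player to move precisely when every available move leads to a winning position for the opponent. Fill in the labels:
Every edge goes from a vertex to one that appears earlier in the order 1, 4, 2, 7, 5, 8, 3, 6, so processing vertices in that order labels each vertex after all of its successors.
1: no outgoing edge → L
4: →1(L), so W
2: →1(L), so W
7: →1(L), so W
5: →1(L), so W
8: →2(W) only, which is W, so L
3: →1(L), so W
6: →1(L), so W
From 6, the L positions reachable in one move are: 1.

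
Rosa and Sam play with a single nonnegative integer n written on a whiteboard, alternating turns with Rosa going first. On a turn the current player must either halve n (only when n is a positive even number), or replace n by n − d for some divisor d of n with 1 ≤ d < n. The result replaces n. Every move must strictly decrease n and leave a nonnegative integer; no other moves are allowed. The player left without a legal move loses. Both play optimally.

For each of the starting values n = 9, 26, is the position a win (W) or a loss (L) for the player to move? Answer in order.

9: L, 26: W

Build the W/L table. Terminal = L. A non-terminal position is W if it has a move to some L; otherwise it is L.
n=0: no move → L
n=1: no move → L
n=2: W (go to 1, an L position)
n=3: L (sole option 2(W) is W)
n=4: W (go to 3, an L position)
n=5: L (sole option 4(W) is W)
n=6: W (go to 3, an L position)
n=7: L (sole option 6(W) is W)
n=8: W (go to 7, an L position)
n=9: L (options 6(W), 8(W) are all W)
n=10: W (go to 5, an L position)
n=11: L (sole option 10(W) is W)
n=12: W (go to 9, an L position)
n=13: L (sole option 12(W) is W)
n=14: W (go to 7, an L position)
n=15: L (options 10(W), 12(W), 14(W) are all W)
n=16: W (go to 15, an L position)
n=17: L (sole option 16(W) is W)
n=18: W (go to 9, an L position)
n=19: L (sole option 18(W) is W)
n=20: W (go to 15, an L position)
n=21: L (options 14(W), 18(W), 20(W) are all W)
n=22: W (go to 11, an L position)
n=23: L (sole option 22(W) is W)
n=24: W (go to 21, an L position)
n=25: L (options 20(W), 24(W) are all W)
n=26: W (go to 13, an L position)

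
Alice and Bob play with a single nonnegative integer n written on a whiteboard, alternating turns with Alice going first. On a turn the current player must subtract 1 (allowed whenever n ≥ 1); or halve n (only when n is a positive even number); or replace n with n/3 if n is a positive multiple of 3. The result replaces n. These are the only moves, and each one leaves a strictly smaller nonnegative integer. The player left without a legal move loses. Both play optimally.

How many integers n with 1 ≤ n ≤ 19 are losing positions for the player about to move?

8

Classify positions by backward induction: terminal positions (no move available) are L. From any other position, the mover wins iff some move reaches an L.
n=0: no move → L
n=1: W (go to 0, an L position)
n=2: L (sole option 1(W) is W)
n=3: W (go to 2, an L position)
n=4: W (go to 2, an L position)
n=5: L (sole option 4(W) is W)
n=6: W (go to 2, an L position)
n=7: L (sole option 6(W) is W)
n=8: W (go to 7, an L position)
n=9: L (options 3(W), 8(W) are all W)
n=10: W (go to 5, an L position)
n=11: L (sole option 10(W) is W)
n=12: W (go to 11, an L position)
n=13: L (sole option 12(W) is W)
n=14: W (go to 7, an L position)
n=15: W (go to 5, an L position)
n=16: L (options 8(W), 15(W) are all W)
n=17: W (go to 16, an L position)
n=18: W (go to 9, an L position)
n=19: L (sole option 18(W) is W)
L entries with 1 ≤ n ≤ 19 (n=0 is outside the asked range and is not counted): n = 2, 5, 7, 9, 11, 13, 16, 19; that makes 8.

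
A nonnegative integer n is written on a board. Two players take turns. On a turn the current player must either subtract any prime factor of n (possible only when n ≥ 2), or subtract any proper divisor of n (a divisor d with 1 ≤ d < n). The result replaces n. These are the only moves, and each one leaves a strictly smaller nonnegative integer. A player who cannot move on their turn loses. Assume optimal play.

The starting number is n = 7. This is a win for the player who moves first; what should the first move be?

Classify positions by backward induction: terminal positions (no move available) are L. From any other position, the mover wins iff some move reaches an L.
n=0: no move → L
n=1: no move → L
n=2: can move to 0, which is L ⇒ W
n=3: can move to 0, which is L ⇒ W
n=4: moves to 2(W), 3(W); every one is W ⇒ L
n=5: can move to 0, which is L ⇒ W
n=6: can move to 4, which is L ⇒ W
n=7: can move to 0, which is L ⇒ W
From 7, the L positions reachable in one move are: 0.

Move to 0.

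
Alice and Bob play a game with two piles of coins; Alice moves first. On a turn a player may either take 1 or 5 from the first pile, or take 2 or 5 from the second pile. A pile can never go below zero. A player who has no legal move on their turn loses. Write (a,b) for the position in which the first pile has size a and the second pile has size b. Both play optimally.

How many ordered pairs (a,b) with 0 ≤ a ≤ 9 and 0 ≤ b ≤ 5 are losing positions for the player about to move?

25

Use the standard recursion: the mover loses at a terminal position; elsewhere, the mover wins exactly when some move hands the opponent an L position.
Every move lowers a or b (never raises either), so fill the grid row by row in increasing a, and left to right within a row: each cell's successors are then already labelled.
      b=0  b=1  b=2  b=3  b=4  b=5
a=0:    L    L    W    W    L    W
a=1:    W    W    L    L    W    W
a=2:    L    L    W    W    L    W
a=3:    W    W    L    L    W    W
a=4:    L    L    W    W    L    W
a=5:    W    W    L    L    W    W
a=6:    L    L    W    W    L    W
a=7:    W    W    L    L    W    W
a=8:    L    L    W    W    L    W
a=9:    W    W    L    L    W    W
Cells with no legal move (terminal, hence L): (0,0), (0,1).
The remaining L cells, each justified by listing all of its moves:
(0,4): the only move is to (0,2)(W), a W ⇒ L
(1,2): moves to (0,2)(W), (1,0)(W); every one is W ⇒ L
(1,3): moves to (0,3)(W), (1,1)(W); every one is W ⇒ L
(2,0): the only move is to (1,0)(W), a W ⇒ L
(2,1): the only move is to (1,1)(W), a W ⇒ L
(2,4): moves to (1,4)(W), (2,2)(W); every one is W ⇒ L
(3,2): moves to (2,2)(W), (3,0)(W); every one is W ⇒ L
(3,3): moves to (2,3)(W), (3,1)(W); every one is W ⇒ L
(4,0): the only move is to (3,0)(W), a W ⇒ L
(4,1): the only move is to (3,1)(W), a W ⇒ L
(4,4): moves to (3,4)(W), (4,2)(W); every one is W ⇒ L
(5,2): moves to (4,2)(W), (0,2)(W), (5,0)(W); every one is W ⇒ L
(5,3): moves to (4,3)(W), (0,3)(W), (5,1)(W); every one is W ⇒ L
(6,0): moves to (5,0)(W), (1,0)(W); every one is W ⇒ L
(6,1): moves to (5,1)(W), (1,1)(W); every one is W ⇒ L
(6,4): moves to (5,4)(W), (1,4)(W), (6,2)(W); every one is W ⇒ L
(7,2): moves to (6,2)(W), (2,2)(W), (7,0)(W); every one is W ⇒ L
(7,3): moves to (6,3)(W), (2,3)(W), (7,1)(W); every one is W ⇒ L
(8,0): moves to (7,0)(W), (3,0)(W); every one is W ⇒ L
(8,1): moves to (7,1)(W), (3,1)(W); every one is W ⇒ L
(8,4): moves to (7,4)(W), (3,4)(W), (8,2)(W); every one is W ⇒ L
(9,2): moves to (8,2)(W), (4,2)(W), (9,0)(W); every one is W ⇒ L
(9,3): moves to (8,3)(W), (4,3)(W), (9,1)(W); every one is W ⇒ L
Every other cell has at least one move into one of the L cells above, so it is W.
L cells per row: a=0: 3, a=1: 2, a=2: 3, a=3: 2, a=4: 3, a=5: 2, a=6: 3, a=7: 2, a=8: 3, a=9: 2; total 25.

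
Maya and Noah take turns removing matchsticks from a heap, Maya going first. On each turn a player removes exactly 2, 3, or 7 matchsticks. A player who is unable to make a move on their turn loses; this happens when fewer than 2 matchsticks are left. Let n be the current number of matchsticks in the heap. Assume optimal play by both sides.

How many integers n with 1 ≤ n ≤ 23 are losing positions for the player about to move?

9

Classify positions by backward induction: terminal positions (no move available) are L. From any other position, the mover wins iff some move reaches an L.
n=0: no move → L
n=1: no move → L
n=2: can move to 0, which is L ⇒ W
n=3: can move to 1, which is L ⇒ W
n=4: can move to 1, which is L ⇒ W
n=5: moves to 3(W), 2(W); every one is W ⇒ L
n=6: moves to 4(W), 3(W); every one is W ⇒ L
n=7: can move to 5, which is L ⇒ W
n=8: can move to 6, which is L ⇒ W
n=9: can move to 6, which is L ⇒ W
n=10: moves to 8(W), 7(W), 3(W); every one is W ⇒ L
n=11: moves to 9(W), 8(W), 4(W); every one is W ⇒ L
n=12: can move to 10, which is L ⇒ W
n=13: can move to 11, which is L ⇒ W
n=14: can move to 11, which is L ⇒ W
n=15: moves to 13(W), 12(W), 8(W); every one is W ⇒ L
n=16: moves to 14(W), 13(W), 9(W); every one is W ⇒ L
n=17: can move to 15, which is L ⇒ W
n=18: can move to 16, which is L ⇒ W
n=19: can move to 16, which is L ⇒ W
n=20: moves to 18(W), 17(W), 13(W); every one is W ⇒ L
n=21: moves to 19(W), 18(W), 14(W); every one is W ⇒ L
n=22: can move to 20, which is L ⇒ W
n=23: can move to 21, which is L ⇒ W
L entries with 1 ≤ n ≤ 23 (n=0 is outside the asked range and is not counted): n = 1, 5, 6, 10, 11, 15, 16, 20, 21; that makes 9.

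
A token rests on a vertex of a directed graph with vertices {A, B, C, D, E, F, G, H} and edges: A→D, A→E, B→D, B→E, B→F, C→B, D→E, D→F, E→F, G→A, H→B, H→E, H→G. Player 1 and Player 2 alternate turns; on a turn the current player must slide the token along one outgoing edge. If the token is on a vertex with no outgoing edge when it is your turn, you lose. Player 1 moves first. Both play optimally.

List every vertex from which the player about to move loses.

A, C, F, H

Classify positions by backward induction: terminal positions (no move available) are L. From any other position, the mover wins iff some move reaches an L.
Every edge goes from a vertex to one that appears earlier in the order F, E, D, B, A, G, C, H, so processing vertices in that order labels each vertex after all of its successors.
F: no outgoing edge → L
E: →F(L), so W
D: →F(L), so W
B: →F(L), so W
A: →D(W), E(W) — all W, so L
G: →A(L), so W
C: →B(W) only, which is W, so L
H: →G(W), B(W), E(W) — all W, so L
Reading off the rows marked L gives the requested list; there are 4 such vertices.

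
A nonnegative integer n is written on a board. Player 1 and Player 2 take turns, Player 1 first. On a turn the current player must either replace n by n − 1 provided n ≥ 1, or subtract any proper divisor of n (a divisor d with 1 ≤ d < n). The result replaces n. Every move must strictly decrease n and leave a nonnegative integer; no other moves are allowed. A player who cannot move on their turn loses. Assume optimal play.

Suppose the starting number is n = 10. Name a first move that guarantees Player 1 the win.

Work bottom-up. With no move the player to move loses. Otherwise the position is W if at least one move leads to an L position for the opponent, and L if every move leads to a W.
n=0: no move → L
n=1: W (go to 0, an L position)
n=2: L (sole option 1(W) is W)
n=3: W (go to 2, an L position)
n=4: W (go to 2, an L position)
n=5: L (sole option 4(W) is W)
n=6: W (go to 5, an L position)
n=7: L (sole option 6(W) is W)
n=8: W (go to 7, an L position)
n=9: L (options 6(W), 8(W) are all W)
n=10: W (go to 5, an L position)
From 10, the L positions reachable in one move are: 5, 9. Any move reaching one of these is winning.

Move to 5.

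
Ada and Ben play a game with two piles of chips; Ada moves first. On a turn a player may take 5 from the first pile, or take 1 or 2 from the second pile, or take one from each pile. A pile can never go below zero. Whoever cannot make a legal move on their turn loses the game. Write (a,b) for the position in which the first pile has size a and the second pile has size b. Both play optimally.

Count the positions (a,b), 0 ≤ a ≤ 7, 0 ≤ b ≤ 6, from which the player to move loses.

21

Label each position W (a win for the player to move) or L (a loss). A position with no legal move is L; any other position is W exactly when some move reaches an L, and L when every move reaches a W.
Every move lowers a or b (never raises either), so fill the grid row by row in increasing a, and left to right within a row: each cell's successors are then already labelled.
      b=0  b=1  b=2  b=3  b=4  b=5  b=6
a=0:    L    W    W    L    W    W    L
a=1:    L    W    W    L    W    W    L
a=2:    L    W    W    L    W    W    L
a=3:    L    W    W    L    W    W    L
a=4:    L    W    W    L    W    W    L
a=5:    W    W    L    W    W    L    W
a=6:    W    L    W    W    L    W    W
a=7:    W    L    W    W    L    W    W
Cells with no legal move (terminal, hence L): (0,0), (1,0), (2,0), (3,0), (4,0).
The remaining L cells, each justified by listing all of its moves:
(0,3): L (options (0,2)(W), (0,1)(W) are all W)
(0,6): L (options (0,5)(W), (0,4)(W) are all W)
(1,3): L (options (1,2)(W), (1,1)(W), (0,2)(W) are all W)
(1,6): L (options (1,5)(W), (1,4)(W), (0,5)(W) are all W)
(2,3): L (options (2,2)(W), (2,1)(W), (1,2)(W) are all W)
(2,6): L (options (2,5)(W), (2,4)(W), (1,5)(W) are all W)
(3,3): L (options (3,2)(W), (3,1)(W), (2,2)(W) are all W)
(3,6): L (options (3,5)(W), (3,4)(W), (2,5)(W) are all W)
(4,3): L (options (4,2)(W), (4,1)(W), (3,2)(W) are all W)
(4,6): L (options (4,5)(W), (4,4)(W), (3,5)(W) are all W)
(5,2): L (options (0,2)(W), (5,1)(W), (5,0)(W), (4,1)(W) are all W)
(5,5): L (options (0,5)(W), (5,4)(W), (5,3)(W), (4,4)(W) are all W)
(6,1): L (options (1,1)(W), (6,0)(W), (5,0)(W) are all W)
(6,4): L (options (1,4)(W), (6,3)(W), (6,2)(W), (5,3)(W) are all W)
(7,1): L (options (2,1)(W), (7,0)(W), (6,0)(W) are all W)
(7,4): L (options (2,4)(W), (7,3)(W), (7,2)(W), (6,3)(W) are all W)
Every other cell has at least one move into one of the L cells above, so it is W.
L cells per row: a=0: 3, a=1: 3, a=2: 3, a=3: 3, a=4: 3, a=5: 2, a=6: 2, a=7: 2; total 21.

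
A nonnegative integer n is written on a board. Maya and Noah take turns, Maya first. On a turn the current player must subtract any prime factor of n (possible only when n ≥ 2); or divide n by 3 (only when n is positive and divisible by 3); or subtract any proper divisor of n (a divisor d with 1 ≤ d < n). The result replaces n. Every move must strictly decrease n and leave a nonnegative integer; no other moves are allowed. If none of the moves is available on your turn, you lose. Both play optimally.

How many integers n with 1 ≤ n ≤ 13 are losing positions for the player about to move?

3

Build the W/L table. Terminal = L. A non-terminal position is W if it has a move to some L; otherwise it is L.
n=0: no move → L
n=1: no move → L
n=2: →0(L), so W
n=3: →0(L), so W
n=4: →2(W), 3(W) — all W, so L
n=5: →0(L), so W
n=6: →4(L), so W
n=7: →0(L), so W
n=8: →4(L), so W
n=9: →3(W), 6(W), 8(W) — all W, so L
n=10: →9(L), so W
n=11: →0(L), so W
n=12: →4(L), so W
n=13: →0(L), so W
L entries with 1 ≤ n ≤ 13 (n=0 is outside the asked range and is not counted): n = 1, 4, 9; that makes 3.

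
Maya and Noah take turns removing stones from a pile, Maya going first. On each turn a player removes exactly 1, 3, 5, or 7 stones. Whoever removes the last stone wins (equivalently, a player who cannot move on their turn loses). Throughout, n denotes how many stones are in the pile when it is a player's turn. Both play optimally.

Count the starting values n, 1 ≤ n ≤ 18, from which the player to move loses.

9

Label each position W (a win for the player to move) or L (a loss). A position with no legal move is L; any other position is W exactly when some move reaches an L, and L when every move reaches a W.
n=0: no move → L
n=1: W (go to 0, an L position)
n=2: L (sole option 1(W) is W)
n=3: W (go to 2, an L position)
n=4: L (options 3(W), 1(W) are all W)
n=5: W (go to 4, an L position)
n=6: L (options 5(W), 3(W), 1(W) are all W)
n=7: W (go to 6, an L position)
n=8: L (options 7(W), 5(W), 3(W), 1(W) are all W)
n=9: W (go to 8, an L position)
n=10: L (options 9(W), 7(W), 5(W), 3(W) are all W)
n=11: W (go to 10, an L position)
n=12: L (options 11(W), 9(W), 7(W), 5(W) are all W)
n=13: W (go to 12, an L position)
n=14: L (options 13(W), 11(W), 9(W), 7(W) are all W)
n=15: W (go to 14, an L position)
n=16: L (options 15(W), 13(W), 11(W), 9(W) are all W)
n=17: W (go to 16, an L position)
n=18: L (options 17(W), 15(W), 13(W), 11(W) are all W)
L entries with 1 ≤ n ≤ 18 (n=0 is outside the asked range and is not counted): n = 2, 4, 6, 8, 10, 12, 14, 16, 18; that makes 9.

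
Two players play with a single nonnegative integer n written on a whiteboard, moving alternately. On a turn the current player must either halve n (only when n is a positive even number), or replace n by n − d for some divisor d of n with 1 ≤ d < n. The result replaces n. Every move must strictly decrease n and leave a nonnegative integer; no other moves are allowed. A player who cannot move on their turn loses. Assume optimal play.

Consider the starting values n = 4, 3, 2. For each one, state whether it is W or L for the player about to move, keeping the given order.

4: W, 3: L, 2: W

Use the standard recursion: the mover loses at a terminal position; elsewhere, the mover wins exactly when some move hands the opponent an L position.
n=0: no move → L
n=1: no move → L
n=2: W (go to 1, an L position)
n=3: L (sole option 2(W) is W)
n=4: W (go to 3, an L position)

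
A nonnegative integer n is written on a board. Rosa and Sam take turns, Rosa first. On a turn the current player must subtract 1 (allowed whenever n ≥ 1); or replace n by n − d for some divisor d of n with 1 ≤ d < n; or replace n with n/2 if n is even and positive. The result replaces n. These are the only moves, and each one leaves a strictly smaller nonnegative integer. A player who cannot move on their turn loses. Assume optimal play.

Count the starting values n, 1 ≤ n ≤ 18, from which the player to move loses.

Work bottom-up. With no move the player to move loses. Otherwise the position is W if at least one move leads to an L position for the opponent, and L if every move leads to a W.
n=0: no move → L
n=1: W (go to 0, an L position)
n=2: L (sole option 1(W) is W)
n=3: W (go to 2, an L position)
n=4: W (go to 2, an L position)
n=5: L (sole option 4(W) is W)
n=6: W (go to 5, an L position)
n=7: L (sole option 6(W) is W)
n=8: W (go to 7, an L position)
n=9: L (options 6(W), 8(W) are all W)
n=10: W (go to 5, an L position)
n=11: L (sole option 10(W) is W)
n=12: W (go to 9, an L position)
n=13: L (sole option 12(W) is W)
n=14: W (go to 7, an L position)
n=15: L (options 10(W), 12(W), 14(W) are all W)
n=16: W (go to 15, an L position)
n=17: L (sole option 16(W) is W)
n=18: W (go to 9, an L position)
L entries with 1 ≤ n ≤ 18 (n=0 is outside the asked range and is not counted): n = 2, 5, 7, 9, 11, 13, 15, 17; that makes 8.

8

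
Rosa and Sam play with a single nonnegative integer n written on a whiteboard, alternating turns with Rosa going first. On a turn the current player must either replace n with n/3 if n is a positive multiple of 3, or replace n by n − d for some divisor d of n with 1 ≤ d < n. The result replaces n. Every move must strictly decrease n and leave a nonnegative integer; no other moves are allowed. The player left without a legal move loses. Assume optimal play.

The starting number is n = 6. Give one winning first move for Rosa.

Compute win/loss labels from the base case upward. A position with no move is L. Any other position is W if it can reach an L in one move, else L.
n=0: no move → L
n=1: no move → L
n=2: can move to 1, which is L ⇒ W
n=3: can move to 1, which is L ⇒ W
n=4: moves to 2(W), 3(W); every one is W ⇒ L
n=5: can move to 4, which is L ⇒ W
n=6: can move to 4, which is L ⇒ W
From 6, the L positions reachable in one move are: 4.

Move to 4.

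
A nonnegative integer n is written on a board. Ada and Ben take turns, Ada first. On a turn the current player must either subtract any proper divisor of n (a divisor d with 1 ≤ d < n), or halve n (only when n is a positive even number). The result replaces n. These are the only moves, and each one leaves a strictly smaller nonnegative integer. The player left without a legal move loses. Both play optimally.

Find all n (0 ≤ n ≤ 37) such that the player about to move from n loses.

Positions with no move are L. A position that does have a move is losing for the player to move precisely when every available move leads to a winning position for the opponent. Fill in the labels:
n=0: no move → L
n=1: no move → L
n=2: reaches L-position 1 → W
n=3: only reaches 2(W), which is W → L
n=4: reaches L-position 3 → W
n=5: only reaches 4(W), which is W → L
n=6: reaches L-position 3 → W
n=7: only reaches 6(W), which is W → L
n=8: reaches L-position 7 → W
n=9: only reaches 6(W), 8(W), all W → L
n=10: reaches L-position 5 → W
n=11: only reaches 10(W), which is W → L
n=12: reaches L-position 9 → W
n=13: only reaches 12(W), which is W → L
n=14: reaches L-position 7 → W
n=15: only reaches 10(W), 12(W), 14(W), all W → L
n=16: reaches L-position 15 → W
n=17: only reaches 16(W), which is W → L
n=18: reaches L-position 9 → W
n=19: only reaches 18(W), which is W → L
n=20: reaches L-position 15 → W
n=21: only reaches 14(W), 18(W), 20(W), all W → L
n=22: reaches L-position 11 → W
n=23: only reaches 22(W), which is W → L
n=24: reaches L-position 21 → W
n=25: only reaches 20(W), 24(W), all W → L
n=26: reaches L-position 13 → W
n=27: only reaches 18(W), 24(W), 26(W), all W → L
n=28: reaches L-position 21 → W
n=29: only reaches 28(W), which is W → L
n=30: reaches L-position 15 → W
n=31: only reaches 30(W), which is W → L
n=32: reaches L-position 31 → W
n=33: only reaches 22(W), 30(W), 32(W), all W → L
n=34: reaches L-position 17 → W
n=35: only reaches 28(W), 30(W), 34(W), all W → L
n=36: reaches L-position 27 → W
n=37: only reaches 36(W), which is W → L
Reading off the rows marked L gives the requested list; there are 20 such values of n.

0, 1, 3, 5, 7, 9, 11, 13, 15, 17, 19, 21, 23, 25, 27, 29, 31, 33, 35, 37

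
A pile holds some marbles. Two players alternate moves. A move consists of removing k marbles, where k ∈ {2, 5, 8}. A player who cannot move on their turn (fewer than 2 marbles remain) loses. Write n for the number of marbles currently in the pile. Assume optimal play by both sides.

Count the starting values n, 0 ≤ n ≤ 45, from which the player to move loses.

Build the W/L table. Terminal = L. A non-terminal position is W if it has a move to some L; otherwise it is L.
n=0: no move → L
n=1: no move → L
n=2: →0(L), so W
n=3: →1(L), so W
n=4: →2(W) only, which is W, so L
n=5: →0(L), so W
n=6: →4(L), so W
n=7: →5(W), 2(W) — all W, so L
n=8: →0(L), so W
n=9: →7(L), so W
n=10: →8(W), 5(W), 2(W) — all W, so L
n=11: →9(W), 6(W), 3(W) — all W, so L
n=12: →10(L), so W
n=13: →11(L), so W
n=14: →12(W), 9(W), 6(W) — all W, so L
n=15: →10(L), so W
n=16: →14(L), so W
n=17: →15(W), 12(W), 9(W) — all W, so L
n=18: →10(L), so W
n=19: →17(L), so W
n=20: →18(W), 15(W), 12(W) — all W, so L
n=21: →19(W), 16(W), 13(W) — all W, so L
n=22: →20(L), so W
n=23: →21(L), so W
n=24: →22(W), 19(W), 16(W) — all W, so L
n=25: →20(L), so W
n=26: →24(L), so W
n=27: →25(W), 22(W), 19(W) — all W, so L
n=28: →20(L), so W
n=29: →27(L), so W
n=30: →28(W), 25(W), 22(W) — all W, so L
n=31: →29(W), 26(W), 23(W) — all W, so L
n=32: →30(L), so W
n=33: →31(L), so W
n=34: →32(W), 29(W), 26(W) — all W, so L
n=35: →30(L), so W
n=36: →34(L), so W
n=37: →35(W), 32(W), 29(W) — all W, so L
n=38: →30(L), so W
n=39: →37(L), so W
n=40: →38(W), 35(W), 32(W) — all W, so L
n=41: →39(W), 36(W), 33(W) — all W, so L
n=42: →40(L), so W
n=43: →41(L), so W
n=44: →42(W), 39(W), 36(W) — all W, so L
n=45: →40(L), so W
L entries with 0 ≤ n ≤ 45: n = 0, 1, 4, 7, 10, 11, 14, 17, 20, 21, 24, 27, 30, 31, 34, 37, 40, 41, 44; that makes 19.

19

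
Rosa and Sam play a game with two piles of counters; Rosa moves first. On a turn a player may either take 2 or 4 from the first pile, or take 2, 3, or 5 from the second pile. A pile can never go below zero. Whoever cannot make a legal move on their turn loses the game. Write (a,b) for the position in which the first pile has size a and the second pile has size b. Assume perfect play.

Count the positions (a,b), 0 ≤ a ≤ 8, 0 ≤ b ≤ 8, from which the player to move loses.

Use the standard recursion: the mover loses at a terminal position; elsewhere, the mover wins exactly when some move hands the opponent an L position.
Every move lowers a or b (never raises either), so fill the grid row by row in increasing a, and left to right within a row: each cell's successors are then already labelled.
      b=0  b=1  b=2  b=3  b=4  b=5  b=6  b=7  b=8
a=0:    L    L    W    W    W    W    W    L    L
a=1:    L    L    W    W    W    W    W    L    L
a=2:    W    W    L    L    W    W    W    W    W
a=3:    W    W    L    L    W    W    W    W    W
a=4:    W    W    W    W    L    L    W    W    W
a=5:    W    W    W    W    L    L    W    W    W
a=6:    L    L    W    W    W    W    W    L    L
a=7:    L    L    W    W    W    W    W    L    L
a=8:    W    W    L    L    W    W    W    W    W
Cells with no legal move (terminal, hence L): (0,0), (0,1), (1,0), (1,1).
The remaining L cells, each justified by listing all of its moves:
(0,7): L (options (0,5)(W), (0,4)(W), (0,2)(W) are all W)
(0,8): L (options (0,6)(W), (0,5)(W), (0,3)(W) are all W)
(1,7): L (options (1,5)(W), (1,4)(W), (1,2)(W) are all W)
(1,8): L (options (1,6)(W), (1,5)(W), (1,3)(W) are all W)
(2,2): L (options (0,2)(W), (2,0)(W) are all W)
(2,3): L (options (0,3)(W), (2,1)(W), (2,0)(W) are all W)
(3,2): L (options (1,2)(W), (3,0)(W) are all W)
(3,3): L (options (1,3)(W), (3,1)(W), (3,0)(W) are all W)
(4,4): L (options (2,4)(W), (0,4)(W), (4,2)(W), (4,1)(W) are all W)
(4,5): L (options (2,5)(W), (0,5)(W), (4,3)(W), (4,2)(W), (4,0)(W) are all W)
(5,4): L (options (3,4)(W), (1,4)(W), (5,2)(W), (5,1)(W) are all W)
(5,5): L (options (3,5)(W), (1,5)(W), (5,3)(W), (5,2)(W), (5,0)(W) are all W)
(6,0): L (options (4,0)(W), (2,0)(W) are all W)
(6,1): L (options (4,1)(W), (2,1)(W) are all W)
(6,7): L (options (4,7)(W), (2,7)(W), (6,5)(W), (6,4)(W), (6,2)(W) are all W)
(6,8): L (options (4,8)(W), (2,8)(W), (6,6)(W), (6,5)(W), (6,3)(W) are all W)
(7,0): L (options (5,0)(W), (3,0)(W) are all W)
(7,1): L (options (5,1)(W), (3,1)(W) are all W)
(7,7): L (options (5,7)(W), (3,7)(W), (7,5)(W), (7,4)(W), (7,2)(W) are all W)
(7,8): L (options (5,8)(W), (3,8)(W), (7,6)(W), (7,5)(W), (7,3)(W) are all W)
(8,2): L (options (6,2)(W), (4,2)(W), (8,0)(W) are all W)
(8,3): L (options (6,3)(W), (4,3)(W), (8,1)(W), (8,0)(W) are all W)
Every other cell has at least one move into one of the L cells above, so it is W.
L cells per row: a=0: 4, a=1: 4, a=2: 2, a=3: 2, a=4: 2, a=5: 2, a=6: 4, a=7: 4, a=8: 2; total 26.

26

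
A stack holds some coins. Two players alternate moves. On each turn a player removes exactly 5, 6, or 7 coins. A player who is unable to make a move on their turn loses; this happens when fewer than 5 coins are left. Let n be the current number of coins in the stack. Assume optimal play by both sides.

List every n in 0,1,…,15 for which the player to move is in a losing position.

0, 1, 2, 3, 4, 12, 13, 14, 15

Label each position W (a win for the player to move) or L (a loss). A position with no legal move is L; any other position is W exactly when some move reaches an L, and L when every move reaches a W.
n=0: no move → L
n=1: no move → L
n=2: no move → L
n=3: no move → L
n=4: no move → L
n=5: →0(L), so W
n=6: →1(L), so W
n=7: →2(L), so W
n=8: →3(L), so W
n=9: →4(L), so W
n=10: →4(L), so W
n=11: →4(L), so W
n=12: →7(W), 6(W), 5(W) — all W, so L
n=13: →8(W), 7(W), 6(W) — all W, so L
n=14: →9(W), 8(W), 7(W) — all W, so L
n=15: →10(W), 9(W), 8(W) — all W, so L
The losing starting values of n are exactly the entries labelled L in this table (9 of them).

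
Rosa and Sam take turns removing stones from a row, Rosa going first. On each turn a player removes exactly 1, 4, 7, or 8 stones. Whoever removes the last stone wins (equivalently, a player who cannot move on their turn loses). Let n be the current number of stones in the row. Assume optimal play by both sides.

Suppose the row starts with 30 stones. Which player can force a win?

Sam wins.

Label each position W (a win for the player to move) or L (a loss). A position with no legal move is L; any other position is W exactly when some move reaches an L, and L when every move reaches a W.
n=0: no move → L
n=1: reaches L-position 0 → W
n=2: only reaches 1(W), which is W → L
n=3: reaches L-position 2 → W
n=4: reaches L-position 0 → W
n=5: only reaches 4(W), 1(W), all W → L
n=6: reaches L-position 5 → W
n=7: reaches L-position 0 → W
n=8: reaches L-position 0 → W
n=9: reaches L-position 5 → W
n=10: reaches L-position 2 → W
n=11: only reaches 10(W), 7(W), 4(W), 3(W), all W → L
n=12: reaches L-position 11 → W
n=13: reaches L-position 5 → W
n=14: only reaches 13(W), 10(W), 7(W), 6(W), all W → L
n=15: reaches L-position 14 → W
n=16: only reaches 15(W), 12(W), 9(W), 8(W), all W → L
n=17: reaches L-position 16 → W
n=18: reaches L-position 14 → W
n=19: reaches L-position 11 → W
n=20: reaches L-position 16 → W
n=21: reaches L-position 14 → W
n=22: reaches L-position 14 → W
n=23: reaches L-position 16 → W
n=24: reaches L-position 16 → W
n=25: only reaches 24(W), 21(W), 18(W), 17(W), all W → L
n=26: reaches L-position 25 → W
n=27: only reaches 26(W), 23(W), 20(W), 19(W), all W → L
n=28: reaches L-position 27 → W
n=29: reaches L-position 25 → W
n=30: only reaches 29(W), 26(W), 23(W), 22(W), all W → L
Every move from 30 reaches a W position, so the mover loses.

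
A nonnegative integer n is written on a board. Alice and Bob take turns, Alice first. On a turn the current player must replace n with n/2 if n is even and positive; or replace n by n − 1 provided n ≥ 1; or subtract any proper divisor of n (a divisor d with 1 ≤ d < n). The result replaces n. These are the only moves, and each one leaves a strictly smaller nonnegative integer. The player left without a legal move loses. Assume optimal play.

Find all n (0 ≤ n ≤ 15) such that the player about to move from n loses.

Build the W/L table. Terminal = L. A non-terminal position is W if it has a move to some L; otherwise it is L.
n=0: no move → L
n=1: can move to 0, which is L ⇒ W
n=2: the only move is to 1(W), a W ⇒ L
n=3: can move to 2, which is L ⇒ W
n=4: can move to 2, which is L ⇒ W
n=5: the only move is to 4(W), a W ⇒ L
n=6: can move to 5, which is L ⇒ W
n=7: the only move is to 6(W), a W ⇒ L
n=8: can move to 7, which is L ⇒ W
n=9: moves to 6(W), 8(W); every one is W ⇒ L
n=10: can move to 5, which is L ⇒ W
n=11: the only move is to 10(W), a W ⇒ L
n=12: can move to 9, which is L ⇒ W
n=13: the only move is to 12(W), a W ⇒ L
n=14: can move to 7, which is L ⇒ W
n=15: moves to 10(W), 12(W), 14(W); every one is W ⇒ L
The losing starting values of n are exactly the entries labelled L in this table (8 of them).

0, 2, 5, 7, 9, 11, 13, 15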